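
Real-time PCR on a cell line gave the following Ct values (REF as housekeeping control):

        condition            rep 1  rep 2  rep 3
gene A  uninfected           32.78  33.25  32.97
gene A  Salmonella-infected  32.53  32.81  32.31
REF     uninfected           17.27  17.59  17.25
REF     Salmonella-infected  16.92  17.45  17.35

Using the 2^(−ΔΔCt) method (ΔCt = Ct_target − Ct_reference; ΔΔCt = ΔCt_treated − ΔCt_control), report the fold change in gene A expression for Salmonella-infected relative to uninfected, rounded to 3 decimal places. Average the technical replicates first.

Mean Ct: gene A uninfected 33.000; gene A Salmonella-infected 32.550; REF uninfected 17.370; REF Salmonella-infected 17.240
ΔCt(uninfected) = 33.000 − 17.370 = 15.630
ΔCt(Salmonella-infected) = 32.550 − 17.240 = 15.310
ΔΔCt = 15.310 − 15.630 = -0.320
Fold change = 2^(−(-0.320)) = 2^0.320 = 1.2483

1.248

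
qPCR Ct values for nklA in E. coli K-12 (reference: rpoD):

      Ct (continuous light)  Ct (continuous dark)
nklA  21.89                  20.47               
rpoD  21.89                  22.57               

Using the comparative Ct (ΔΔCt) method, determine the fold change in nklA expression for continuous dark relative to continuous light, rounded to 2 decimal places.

ΔCt(continuous light) = 21.890 − 21.890 = 0.000
ΔCt(continuous dark) = 20.470 − 22.570 = -2.100
ΔΔCt = -2.100 − 0.000 = -2.100
Fold change = 2^(−(-2.100)) = 2^2.100 = 4.287

4.29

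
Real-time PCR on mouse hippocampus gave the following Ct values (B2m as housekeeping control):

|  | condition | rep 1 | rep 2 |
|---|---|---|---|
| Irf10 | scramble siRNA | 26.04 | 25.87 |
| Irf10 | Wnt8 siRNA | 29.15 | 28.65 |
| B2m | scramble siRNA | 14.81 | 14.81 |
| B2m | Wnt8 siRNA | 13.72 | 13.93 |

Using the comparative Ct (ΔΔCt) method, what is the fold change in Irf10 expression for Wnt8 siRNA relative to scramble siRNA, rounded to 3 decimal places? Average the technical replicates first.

0.066

Mean Ct: Irf10 scramble siRNA 25.955; Irf10 Wnt8 siRNA 28.900; B2m scramble siRNA 14.810; B2m Wnt8 siRNA 13.825
ΔCt(scramble siRNA) = 25.955 − 14.810 = 11.145
ΔCt(Wnt8 siRNA) = 28.900 − 13.825 = 15.075
ΔΔCt = 15.075 − 11.145 = 3.930
Fold change = 2^(−3.930) = 0.0656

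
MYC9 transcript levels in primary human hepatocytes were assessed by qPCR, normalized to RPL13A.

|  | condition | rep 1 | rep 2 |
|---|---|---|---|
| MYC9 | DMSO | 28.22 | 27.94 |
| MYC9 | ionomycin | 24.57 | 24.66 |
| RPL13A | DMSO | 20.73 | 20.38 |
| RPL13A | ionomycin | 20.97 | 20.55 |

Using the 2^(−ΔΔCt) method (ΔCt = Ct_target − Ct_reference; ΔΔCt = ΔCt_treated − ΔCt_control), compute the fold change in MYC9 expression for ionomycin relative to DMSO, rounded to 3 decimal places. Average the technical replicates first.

12.729

Mean Ct: MYC9 DMSO 28.080; MYC9 ionomycin 24.615; RPL13A DMSO 20.555; RPL13A ionomycin 20.760
ΔCt(DMSO) = 28.080 − 20.555 = 7.525
ΔCt(ionomycin) = 24.615 − 20.760 = 3.855
ΔΔCt = 3.855 − 7.525 = -3.670
Fold change = 2^(−(-3.670)) = 2^3.670 = 12.7286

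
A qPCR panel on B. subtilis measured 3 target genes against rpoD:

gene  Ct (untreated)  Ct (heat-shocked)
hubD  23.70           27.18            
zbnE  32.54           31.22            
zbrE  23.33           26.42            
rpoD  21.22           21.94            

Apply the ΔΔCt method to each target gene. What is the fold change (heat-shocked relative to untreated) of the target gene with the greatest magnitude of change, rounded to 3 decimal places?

hubD: ΔΔCt = (27.18−21.94) − (23.70−21.22) = 5.24 − 2.48 = 2.76; fold change = 2^-2.76 = 0.148
zbnE: ΔΔCt = (31.22−21.94) − (32.54−21.22) = 9.28 − 11.32 = -2.04; fold change = 2^2.04 = 4.112
zbrE: ΔΔCt = (26.42−21.94) − (23.33−21.22) = 4.48 − 2.11 = 2.37; fold change = 2^-2.37 = 0.193
hubD has the largest |ΔΔCt| = 2.76.

0.148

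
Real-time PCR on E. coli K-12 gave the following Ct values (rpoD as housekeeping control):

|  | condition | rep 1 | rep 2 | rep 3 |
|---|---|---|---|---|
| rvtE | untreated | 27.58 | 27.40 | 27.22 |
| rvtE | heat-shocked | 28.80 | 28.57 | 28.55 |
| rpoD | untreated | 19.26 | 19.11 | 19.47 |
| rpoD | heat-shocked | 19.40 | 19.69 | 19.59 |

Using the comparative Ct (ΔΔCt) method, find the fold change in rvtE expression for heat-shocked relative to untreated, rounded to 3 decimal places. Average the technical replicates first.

0.514

Mean Ct: rvtE untreated 27.400; rvtE heat-shocked 28.640; rpoD untreated 19.280; rpoD heat-shocked 19.560
ΔCt(untreated) = 27.400 − 19.280 = 8.120
ΔCt(heat-shocked) = 28.640 − 19.560 = 9.080
ΔΔCt = 9.080 − 8.120 = 0.960
Fold change = 2^(−0.960) = 0.5141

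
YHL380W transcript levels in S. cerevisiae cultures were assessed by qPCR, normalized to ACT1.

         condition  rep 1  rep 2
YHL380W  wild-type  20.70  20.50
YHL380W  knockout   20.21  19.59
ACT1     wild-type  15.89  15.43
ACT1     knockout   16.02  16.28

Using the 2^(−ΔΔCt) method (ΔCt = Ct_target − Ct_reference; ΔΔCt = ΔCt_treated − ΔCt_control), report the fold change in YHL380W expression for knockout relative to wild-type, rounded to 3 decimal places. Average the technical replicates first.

2.282

Mean Ct: YHL380W wild-type 20.600; YHL380W knockout 19.900; ACT1 wild-type 15.660; ACT1 knockout 16.150
ΔCt(wild-type) = 20.600 − 15.660 = 4.940
ΔCt(knockout) = 19.900 − 16.150 = 3.750
ΔΔCt = 3.750 − 4.940 = -1.190
Fold change = 2^(−(-1.190)) = 2^1.190 = 2.2815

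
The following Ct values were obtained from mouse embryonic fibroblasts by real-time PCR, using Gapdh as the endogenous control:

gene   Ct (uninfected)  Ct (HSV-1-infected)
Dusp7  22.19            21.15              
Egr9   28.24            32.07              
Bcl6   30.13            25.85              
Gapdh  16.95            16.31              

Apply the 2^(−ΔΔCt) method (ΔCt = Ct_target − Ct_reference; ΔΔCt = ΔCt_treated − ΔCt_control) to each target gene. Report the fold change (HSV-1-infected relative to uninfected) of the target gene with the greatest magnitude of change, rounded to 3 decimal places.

Dusp7: ΔΔCt = (21.15−16.31) − (22.19−16.95) = 4.84 − 5.24 = -0.40; fold change = 2^0.40 = 1.320
Egr9: ΔΔCt = (32.07−16.31) − (28.24−16.95) = 15.76 − 11.29 = 4.47; fold change = 2^-4.47 = 0.045
Bcl6: ΔΔCt = (25.85−16.31) − (30.13−16.95) = 9.54 − 13.18 = -3.64; fold change = 2^3.64 = 12.467
Egr9 has the largest |ΔΔCt| = 4.47.

0.045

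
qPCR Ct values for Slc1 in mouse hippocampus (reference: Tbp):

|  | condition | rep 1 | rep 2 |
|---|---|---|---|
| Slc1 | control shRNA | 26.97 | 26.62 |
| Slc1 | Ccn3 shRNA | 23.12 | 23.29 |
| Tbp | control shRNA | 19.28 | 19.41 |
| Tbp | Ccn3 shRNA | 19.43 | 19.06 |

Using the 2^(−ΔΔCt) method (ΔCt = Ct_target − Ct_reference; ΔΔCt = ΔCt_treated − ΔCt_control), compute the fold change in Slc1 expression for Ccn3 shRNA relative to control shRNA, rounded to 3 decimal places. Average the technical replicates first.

Mean Ct: Slc1 control shRNA 26.795; Slc1 Ccn3 shRNA 23.205; Tbp control shRNA 19.345; Tbp Ccn3 shRNA 19.245
ΔCt(control shRNA) = 26.795 − 19.345 = 7.450
ΔCt(Ccn3 shRNA) = 23.205 − 19.245 = 3.960
ΔΔCt = 3.960 − 7.450 = -3.490
Fold change = 2^(−(-3.490)) = 2^3.490 = 11.2356

11.236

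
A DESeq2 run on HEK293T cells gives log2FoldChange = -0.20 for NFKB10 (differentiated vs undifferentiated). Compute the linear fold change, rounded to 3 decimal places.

Fold change = 2^(-0.20) = 0.8706
That is, NFKB10 drops to 87.1% of the undifferentiated level.

0.871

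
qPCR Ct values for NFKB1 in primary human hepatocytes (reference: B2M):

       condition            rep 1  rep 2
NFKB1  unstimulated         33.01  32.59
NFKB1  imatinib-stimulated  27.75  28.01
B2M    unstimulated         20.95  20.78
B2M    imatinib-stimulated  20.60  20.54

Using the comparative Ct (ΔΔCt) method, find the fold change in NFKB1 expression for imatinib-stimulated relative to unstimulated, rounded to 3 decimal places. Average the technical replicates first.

Mean Ct: NFKB1 unstimulated 32.800; NFKB1 imatinib-stimulated 27.880; B2M unstimulated 20.865; B2M imatinib-stimulated 20.570
ΔCt(unstimulated) = 32.800 − 20.865 = 11.935
ΔCt(imatinib-stimulated) = 27.880 − 20.570 = 7.310
ΔΔCt = 7.310 − 11.935 = -4.625
Fold change = 2^(−(-4.625)) = 2^4.625 = 24.6754

24.675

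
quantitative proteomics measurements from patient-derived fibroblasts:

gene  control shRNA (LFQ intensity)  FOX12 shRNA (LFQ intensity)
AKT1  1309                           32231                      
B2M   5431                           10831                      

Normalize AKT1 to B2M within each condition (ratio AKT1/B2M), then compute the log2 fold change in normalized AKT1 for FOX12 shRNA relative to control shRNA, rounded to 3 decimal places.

3.626

AKT1/B2M (control shRNA) = 1309 / 5431 = 0.24102
AKT1/B2M (FOX12 shRNA) = 32231 / 10831 = 2.9758
Fold change = 2.9758 / 0.24102 = 12.3465
log2(12.3465) = 3.6260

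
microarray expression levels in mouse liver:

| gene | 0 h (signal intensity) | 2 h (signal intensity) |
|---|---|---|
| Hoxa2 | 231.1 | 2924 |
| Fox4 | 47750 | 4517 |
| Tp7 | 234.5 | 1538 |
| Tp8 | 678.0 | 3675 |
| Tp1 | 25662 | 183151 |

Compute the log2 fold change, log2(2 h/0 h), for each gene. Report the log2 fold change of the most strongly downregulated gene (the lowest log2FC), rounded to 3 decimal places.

log2(2924/231.1) = 3.661  (Hoxa2)
log2(4517/47750) = -3.402  (Fox4)
log2(1538/234.5) = 2.713  (Tp7)
log2(3675/678.0) = 2.438  (Tp8)
log2(183151/25662) = 2.835  (Tp1)
Fox4 is most strongly downregulated.

-3.402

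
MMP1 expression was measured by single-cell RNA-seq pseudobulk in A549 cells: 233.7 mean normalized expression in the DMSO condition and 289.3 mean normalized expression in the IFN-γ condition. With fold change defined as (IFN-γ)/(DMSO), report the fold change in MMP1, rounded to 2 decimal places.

Fold change = 289.3 / 233.7 = 1.238
MMP1 is upregulated.

1.24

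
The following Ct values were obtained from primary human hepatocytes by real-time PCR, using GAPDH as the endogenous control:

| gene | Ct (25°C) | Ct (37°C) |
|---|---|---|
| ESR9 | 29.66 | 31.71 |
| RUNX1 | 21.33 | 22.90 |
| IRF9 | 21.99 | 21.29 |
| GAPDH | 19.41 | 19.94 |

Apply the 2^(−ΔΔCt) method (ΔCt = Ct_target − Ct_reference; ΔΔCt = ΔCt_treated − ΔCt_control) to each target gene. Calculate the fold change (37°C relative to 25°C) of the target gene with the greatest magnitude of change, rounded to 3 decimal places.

ESR9: ΔΔCt = (31.71−19.94) − (29.66−19.41) = 11.77 − 10.25 = 1.52; fold change = 2^-1.52 = 0.349
RUNX1: ΔΔCt = (22.90−19.94) − (21.33−19.41) = 2.96 − 1.92 = 1.04; fold change = 2^-1.04 = 0.486
IRF9: ΔΔCt = (21.29−19.94) − (21.99−19.41) = 1.35 − 2.58 = -1.23; fold change = 2^1.23 = 2.346
ESR9 has the largest |ΔΔCt| = 1.52.

0.349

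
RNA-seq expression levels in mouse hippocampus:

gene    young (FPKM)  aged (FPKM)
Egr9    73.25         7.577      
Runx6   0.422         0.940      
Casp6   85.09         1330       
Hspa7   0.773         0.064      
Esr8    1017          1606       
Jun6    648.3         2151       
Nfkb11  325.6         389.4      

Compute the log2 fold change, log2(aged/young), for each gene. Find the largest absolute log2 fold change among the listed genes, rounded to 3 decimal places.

3.966

log2(7.577/73.25) = -3.273  (Egr9)
log2(0.940/0.422) = 1.155  (Runx6)
log2(1330/85.09) = 3.966  (Casp6)
log2(0.064/0.773) = -3.594  (Hspa7)
log2(1606/1017) = 0.659  (Esr8)
log2(2151/648.3) = 1.730  (Jun6)
log2(389.4/325.6) = 0.258  (Nfkb11)
The largest magnitude belongs to Casp6.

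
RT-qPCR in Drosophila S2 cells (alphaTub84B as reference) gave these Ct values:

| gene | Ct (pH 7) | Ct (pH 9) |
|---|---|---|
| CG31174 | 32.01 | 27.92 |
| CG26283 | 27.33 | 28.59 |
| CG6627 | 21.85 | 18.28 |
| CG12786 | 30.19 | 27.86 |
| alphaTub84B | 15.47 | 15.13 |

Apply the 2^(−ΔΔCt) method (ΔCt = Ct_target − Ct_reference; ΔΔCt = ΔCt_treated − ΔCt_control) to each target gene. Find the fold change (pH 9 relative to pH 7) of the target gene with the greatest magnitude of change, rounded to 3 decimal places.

13.454

CG31174: ΔΔCt = (27.92−15.13) − (32.01−15.47) = 12.79 − 16.54 = -3.75; fold change = 2^3.75 = 13.454
CG26283: ΔΔCt = (28.59−15.13) − (27.33−15.47) = 13.46 − 11.86 = 1.60; fold change = 2^-1.60 = 0.330
CG6627: ΔΔCt = (18.28−15.13) − (21.85−15.47) = 3.15 − 6.38 = -3.23; fold change = 2^3.23 = 9.383
CG12786: ΔΔCt = (27.86−15.13) − (30.19−15.47) = 12.73 − 14.72 = -1.99; fold change = 2^1.99 = 3.972
CG31174 has the largest |ΔΔCt| = 3.75.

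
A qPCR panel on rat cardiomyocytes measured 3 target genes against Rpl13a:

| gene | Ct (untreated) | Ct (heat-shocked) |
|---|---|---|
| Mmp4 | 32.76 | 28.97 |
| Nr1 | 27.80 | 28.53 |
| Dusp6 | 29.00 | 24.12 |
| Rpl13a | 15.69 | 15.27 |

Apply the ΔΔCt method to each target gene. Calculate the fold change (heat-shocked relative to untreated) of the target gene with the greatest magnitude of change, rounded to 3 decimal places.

22.009

Mmp4: ΔΔCt = (28.97−15.27) − (32.76−15.69) = 13.70 − 17.07 = -3.37; fold change = 2^3.37 = 10.339
Nr1: ΔΔCt = (28.53−15.27) − (27.80−15.69) = 13.26 − 12.11 = 1.15; fold change = 2^-1.15 = 0.451
Dusp6: ΔΔCt = (24.12−15.27) − (29.00−15.69) = 8.85 − 13.31 = -4.46; fold change = 2^4.46 = 22.009
Dusp6 has the largest |ΔΔCt| = 4.46.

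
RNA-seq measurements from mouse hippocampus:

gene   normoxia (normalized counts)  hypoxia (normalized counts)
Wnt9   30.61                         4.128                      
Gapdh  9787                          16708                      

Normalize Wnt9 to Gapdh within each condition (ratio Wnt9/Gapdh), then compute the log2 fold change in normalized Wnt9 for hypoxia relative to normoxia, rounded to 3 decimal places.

-3.662

Wnt9/Gapdh (normoxia) = 30.61 / 9787 = 0.0031276
Wnt9/Gapdh (hypoxia) = 4.128 / 16708 = 0.00024707
Fold change = 0.00024707 / 0.0031276 = 0.0790
log2(0.0790) = -3.6621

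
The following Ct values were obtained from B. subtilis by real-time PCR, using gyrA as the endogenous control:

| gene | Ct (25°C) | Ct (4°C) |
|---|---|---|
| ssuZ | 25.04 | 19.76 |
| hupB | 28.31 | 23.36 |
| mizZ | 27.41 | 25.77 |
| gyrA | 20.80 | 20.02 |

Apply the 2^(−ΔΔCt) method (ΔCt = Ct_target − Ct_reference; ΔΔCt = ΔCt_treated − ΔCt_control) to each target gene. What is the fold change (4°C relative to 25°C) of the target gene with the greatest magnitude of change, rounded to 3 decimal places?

ssuZ: ΔΔCt = (19.76−20.02) − (25.04−20.80) = -0.26 − 4.24 = -4.50; fold change = 2^4.50 = 22.627
hupB: ΔΔCt = (23.36−20.02) − (28.31−20.80) = 3.34 − 7.51 = -4.17; fold change = 2^4.17 = 18.001
mizZ: ΔΔCt = (25.77−20.02) − (27.41−20.80) = 5.75 − 6.61 = -0.86; fold change = 2^0.86 = 1.815
ssuZ has the largest |ΔΔCt| = 4.50.

22.627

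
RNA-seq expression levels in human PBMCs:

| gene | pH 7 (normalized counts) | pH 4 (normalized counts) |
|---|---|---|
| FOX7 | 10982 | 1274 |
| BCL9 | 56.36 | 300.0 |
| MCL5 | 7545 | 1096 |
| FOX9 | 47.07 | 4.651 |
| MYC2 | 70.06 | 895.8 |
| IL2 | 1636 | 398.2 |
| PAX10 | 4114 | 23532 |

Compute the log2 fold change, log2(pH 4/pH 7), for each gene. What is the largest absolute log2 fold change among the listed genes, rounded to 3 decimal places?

log2(1274/10982) = -3.108  (FOX7)
log2(300.0/56.36) = 2.412  (BCL9)
log2(1096/7545) = -2.783  (MCL5)
log2(4.651/47.07) = -3.339  (FOX9)
log2(895.8/70.06) = 3.677  (MYC2)
log2(398.2/1636) = -2.039  (IL2)
log2(23532/4114) = 2.516  (PAX10)
The largest magnitude belongs to MYC2.

3.677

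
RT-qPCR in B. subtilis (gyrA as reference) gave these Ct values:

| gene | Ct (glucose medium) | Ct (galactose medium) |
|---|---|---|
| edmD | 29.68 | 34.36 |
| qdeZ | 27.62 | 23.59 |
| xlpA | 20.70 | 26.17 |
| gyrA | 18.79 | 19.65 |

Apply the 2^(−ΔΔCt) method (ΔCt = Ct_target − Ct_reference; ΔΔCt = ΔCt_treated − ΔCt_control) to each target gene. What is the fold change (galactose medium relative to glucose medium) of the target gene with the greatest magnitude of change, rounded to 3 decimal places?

edmD: ΔΔCt = (34.36−19.65) − (29.68−18.79) = 14.71 − 10.89 = 3.82; fold change = 2^-3.82 = 0.071
qdeZ: ΔΔCt = (23.59−19.65) − (27.62−18.79) = 3.94 − 8.83 = -4.89; fold change = 2^4.89 = 29.651
xlpA: ΔΔCt = (26.17−19.65) − (20.70−18.79) = 6.52 − 1.91 = 4.61; fold change = 2^-4.61 = 0.041
qdeZ has the largest |ΔΔCt| = 4.89.

29.651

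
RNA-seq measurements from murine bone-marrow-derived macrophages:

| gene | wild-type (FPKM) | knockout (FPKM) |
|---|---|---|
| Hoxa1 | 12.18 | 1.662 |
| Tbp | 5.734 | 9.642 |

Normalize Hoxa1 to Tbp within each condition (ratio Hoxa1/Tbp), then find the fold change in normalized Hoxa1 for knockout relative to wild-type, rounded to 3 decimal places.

0.081

Hoxa1/Tbp (wild-type) = 12.18 / 5.734 = 2.1242
Hoxa1/Tbp (knockout) = 1.662 / 9.642 = 0.17237
Fold change = 0.17237 / 2.1242 = 0.0811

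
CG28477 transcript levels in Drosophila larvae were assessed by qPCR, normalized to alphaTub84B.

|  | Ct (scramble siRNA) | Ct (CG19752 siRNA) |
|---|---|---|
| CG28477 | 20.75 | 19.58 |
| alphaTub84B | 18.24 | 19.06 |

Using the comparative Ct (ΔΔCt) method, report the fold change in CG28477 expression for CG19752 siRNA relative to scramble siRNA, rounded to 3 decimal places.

ΔCt(scramble siRNA) = 20.750 − 18.240 = 2.510
ΔCt(CG19752 siRNA) = 19.580 − 19.060 = 0.520
ΔΔCt = 0.520 − 2.510 = -1.990
Fold change = 2^(−(-1.990)) = 2^1.990 = 3.9724

3.972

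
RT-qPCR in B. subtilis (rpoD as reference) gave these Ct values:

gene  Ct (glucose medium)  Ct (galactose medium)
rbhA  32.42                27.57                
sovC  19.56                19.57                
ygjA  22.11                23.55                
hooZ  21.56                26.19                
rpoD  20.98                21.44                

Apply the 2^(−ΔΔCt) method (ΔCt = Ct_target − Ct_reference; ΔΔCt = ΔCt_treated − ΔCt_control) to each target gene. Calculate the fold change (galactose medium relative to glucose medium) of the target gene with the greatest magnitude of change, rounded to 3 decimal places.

rbhA: ΔΔCt = (27.57−21.44) − (32.42−20.98) = 6.13 − 11.44 = -5.31; fold change = 2^5.31 = 39.671
sovC: ΔΔCt = (19.57−21.44) − (19.56−20.98) = -1.87 − (-1.42) = -0.45; fold change = 2^0.45 = 1.366
ygjA: ΔΔCt = (23.55−21.44) − (22.11−20.98) = 2.11 − 1.13 = 0.98; fold change = 2^-0.98 = 0.507
hooZ: ΔΔCt = (26.19−21.44) − (21.56−20.98) = 4.75 − 0.58 = 4.17; fold change = 2^-4.17 = 0.056
rbhA has the largest |ΔΔCt| = 5.31.

39.671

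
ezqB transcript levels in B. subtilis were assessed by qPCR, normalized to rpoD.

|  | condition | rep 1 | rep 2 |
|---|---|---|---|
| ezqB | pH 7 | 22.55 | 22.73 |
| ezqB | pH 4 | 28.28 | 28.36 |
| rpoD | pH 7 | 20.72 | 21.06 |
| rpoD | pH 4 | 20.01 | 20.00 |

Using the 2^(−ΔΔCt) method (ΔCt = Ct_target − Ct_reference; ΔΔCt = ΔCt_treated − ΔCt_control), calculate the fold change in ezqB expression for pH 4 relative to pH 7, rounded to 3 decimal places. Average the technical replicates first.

Mean Ct: ezqB pH 7 22.640; ezqB pH 4 28.320; rpoD pH 7 20.890; rpoD pH 4 20.005
ΔCt(pH 7) = 22.640 − 20.890 = 1.750
ΔCt(pH 4) = 28.320 − 20.005 = 8.315
ΔΔCt = 8.315 − 1.750 = 6.565
Fold change = 2^(−6.565) = 0.0106

0.011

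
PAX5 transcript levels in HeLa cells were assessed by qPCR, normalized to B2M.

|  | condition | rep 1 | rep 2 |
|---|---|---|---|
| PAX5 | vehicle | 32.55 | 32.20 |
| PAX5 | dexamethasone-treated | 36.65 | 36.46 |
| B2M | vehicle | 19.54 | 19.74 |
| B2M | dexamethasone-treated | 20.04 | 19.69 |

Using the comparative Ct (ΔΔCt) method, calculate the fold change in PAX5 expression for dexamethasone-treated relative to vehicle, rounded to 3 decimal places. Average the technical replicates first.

0.064

Mean Ct: PAX5 vehicle 32.375; PAX5 dexamethasone-treated 36.555; B2M vehicle 19.640; B2M dexamethasone-treated 19.865
ΔCt(vehicle) = 32.375 − 19.640 = 12.735
ΔCt(dexamethasone-treated) = 36.555 − 19.865 = 16.690
ΔΔCt = 16.690 − 12.735 = 3.955
Fold change = 2^(−3.955) = 0.0645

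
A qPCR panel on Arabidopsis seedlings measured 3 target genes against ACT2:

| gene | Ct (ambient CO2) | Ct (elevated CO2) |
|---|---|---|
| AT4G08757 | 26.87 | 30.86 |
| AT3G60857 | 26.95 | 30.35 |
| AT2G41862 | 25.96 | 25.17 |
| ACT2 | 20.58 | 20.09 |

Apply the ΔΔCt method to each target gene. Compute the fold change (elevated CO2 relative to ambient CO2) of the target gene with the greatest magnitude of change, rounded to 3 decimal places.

0.045

AT4G08757: ΔΔCt = (30.86−20.09) − (26.87−20.58) = 10.77 − 6.29 = 4.48; fold change = 2^-4.48 = 0.045
AT3G60857: ΔΔCt = (30.35−20.09) − (26.95−20.58) = 10.26 − 6.37 = 3.89; fold change = 2^-3.89 = 0.067
AT2G41862: ΔΔCt = (25.17−20.09) − (25.96−20.58) = 5.08 − 5.38 = -0.30; fold change = 2^0.30 = 1.231
AT4G08757 has the largest |ΔΔCt| = 4.48.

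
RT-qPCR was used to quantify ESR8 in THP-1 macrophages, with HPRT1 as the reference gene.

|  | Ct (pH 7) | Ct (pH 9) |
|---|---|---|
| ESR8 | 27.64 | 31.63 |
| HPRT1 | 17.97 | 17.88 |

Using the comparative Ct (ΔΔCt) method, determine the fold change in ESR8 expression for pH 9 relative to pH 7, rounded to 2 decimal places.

ΔCt(pH 7) = 27.640 − 17.970 = 9.670
ΔCt(pH 9) = 31.630 − 17.880 = 13.750
ΔΔCt = 13.750 − 9.670 = 4.080
Fold change = 2^(−4.080) = 0.059

0.06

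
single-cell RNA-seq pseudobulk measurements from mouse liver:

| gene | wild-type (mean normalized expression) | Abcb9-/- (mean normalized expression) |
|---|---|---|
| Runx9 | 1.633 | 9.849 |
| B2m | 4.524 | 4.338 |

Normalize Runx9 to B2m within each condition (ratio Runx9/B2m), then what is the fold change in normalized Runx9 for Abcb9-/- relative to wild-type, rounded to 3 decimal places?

6.290

Runx9/B2m (wild-type) = 1.633 / 4.524 = 0.36096
Runx9/B2m (Abcb9-/-) = 9.849 / 4.338 = 2.2704
Fold change = 2.2704 / 0.36096 = 6.2898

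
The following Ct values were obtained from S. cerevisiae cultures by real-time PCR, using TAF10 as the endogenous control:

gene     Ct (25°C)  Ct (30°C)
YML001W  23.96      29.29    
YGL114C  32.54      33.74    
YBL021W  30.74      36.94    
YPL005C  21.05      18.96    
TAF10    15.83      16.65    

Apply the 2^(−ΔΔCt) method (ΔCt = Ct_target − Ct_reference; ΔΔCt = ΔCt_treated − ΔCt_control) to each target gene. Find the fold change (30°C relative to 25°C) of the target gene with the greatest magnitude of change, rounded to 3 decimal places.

YML001W: ΔΔCt = (29.29−16.65) − (23.96−15.83) = 12.64 − 8.13 = 4.51; fold change = 2^-4.51 = 0.044
YGL114C: ΔΔCt = (33.74−16.65) − (32.54−15.83) = 17.09 − 16.71 = 0.38; fold change = 2^-0.38 = 0.768
YBL021W: ΔΔCt = (36.94−16.65) − (30.74−15.83) = 20.29 − 14.91 = 5.38; fold change = 2^-5.38 = 0.024
YPL005C: ΔΔCt = (18.96−16.65) − (21.05−15.83) = 2.31 − 5.22 = -2.91; fold change = 2^2.91 = 7.516
YBL021W has the largest |ΔΔCt| = 5.38.

0.024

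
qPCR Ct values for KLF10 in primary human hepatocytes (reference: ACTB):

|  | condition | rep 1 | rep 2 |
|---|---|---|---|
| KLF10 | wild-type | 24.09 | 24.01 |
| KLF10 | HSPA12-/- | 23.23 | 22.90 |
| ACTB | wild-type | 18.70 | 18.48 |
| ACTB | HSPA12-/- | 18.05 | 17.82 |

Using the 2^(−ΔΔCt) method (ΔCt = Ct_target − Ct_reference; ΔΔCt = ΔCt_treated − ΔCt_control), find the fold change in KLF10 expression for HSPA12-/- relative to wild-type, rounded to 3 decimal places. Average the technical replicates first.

1.257

Mean Ct: KLF10 wild-type 24.050; KLF10 HSPA12-/- 23.065; ACTB wild-type 18.590; ACTB HSPA12-/- 17.935
ΔCt(wild-type) = 24.050 − 18.590 = 5.460
ΔCt(HSPA12-/-) = 23.065 − 17.935 = 5.130
ΔΔCt = 5.130 − 5.460 = -0.330
Fold change = 2^(−(-0.330)) = 2^0.330 = 1.2570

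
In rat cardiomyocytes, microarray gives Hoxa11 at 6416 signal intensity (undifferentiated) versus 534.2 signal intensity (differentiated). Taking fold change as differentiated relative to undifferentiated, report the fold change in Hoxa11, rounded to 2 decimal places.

Fold change = 534.2 / 6416 = 0.083
Hoxa11 is downregulated.

0.08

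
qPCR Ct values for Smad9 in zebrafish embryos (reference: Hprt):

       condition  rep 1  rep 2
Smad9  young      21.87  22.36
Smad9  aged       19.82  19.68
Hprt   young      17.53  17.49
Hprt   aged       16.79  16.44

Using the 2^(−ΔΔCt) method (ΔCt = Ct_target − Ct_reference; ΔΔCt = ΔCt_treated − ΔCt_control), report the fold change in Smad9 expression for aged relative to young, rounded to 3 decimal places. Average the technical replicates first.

Mean Ct: Smad9 young 22.115; Smad9 aged 19.750; Hprt young 17.510; Hprt aged 16.615
ΔCt(young) = 22.115 − 17.510 = 4.605
ΔCt(aged) = 19.750 − 16.615 = 3.135
ΔΔCt = 3.135 − 4.605 = -1.470
Fold change = 2^(−(-1.470)) = 2^1.470 = 2.7702

2.770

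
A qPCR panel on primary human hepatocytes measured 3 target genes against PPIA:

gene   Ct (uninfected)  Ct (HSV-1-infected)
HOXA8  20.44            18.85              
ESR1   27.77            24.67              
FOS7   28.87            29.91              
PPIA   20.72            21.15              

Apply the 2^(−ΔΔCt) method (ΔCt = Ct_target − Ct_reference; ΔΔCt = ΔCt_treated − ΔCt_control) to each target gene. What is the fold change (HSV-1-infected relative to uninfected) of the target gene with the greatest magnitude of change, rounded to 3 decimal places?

HOXA8: ΔΔCt = (18.85−21.15) − (20.44−20.72) = -2.30 − (-0.28) = -2.02; fold change = 2^2.02 = 4.056
ESR1: ΔΔCt = (24.67−21.15) − (27.77−20.72) = 3.52 − 7.05 = -3.53; fold change = 2^3.53 = 11.551
FOS7: ΔΔCt = (29.91−21.15) − (28.87−20.72) = 8.76 − 8.15 = 0.61; fold change = 2^-0.61 = 0.655
ESR1 has the largest |ΔΔCt| = 3.53.

11.551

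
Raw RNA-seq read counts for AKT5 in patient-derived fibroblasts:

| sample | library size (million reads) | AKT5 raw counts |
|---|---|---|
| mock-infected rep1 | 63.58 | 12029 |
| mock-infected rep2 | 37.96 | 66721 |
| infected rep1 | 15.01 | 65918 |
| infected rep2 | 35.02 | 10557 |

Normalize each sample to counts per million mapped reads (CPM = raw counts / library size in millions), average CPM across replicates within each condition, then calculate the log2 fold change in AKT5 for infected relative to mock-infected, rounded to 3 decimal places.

CPM(mock-infected rep1) = 12029 / 63.58 = 189.1947
CPM(mock-infected rep2) = 66721 / 37.96 = 1757.6660
CPM(infected rep1) = 65918 / 15.01 = 4391.6056
CPM(infected rep2) = 10557 / 35.02 = 301.4563
mean CPM(mock-infected) = 973.4303; mean CPM(infected) = 2346.5310
Fold change = 2346.5310 / 973.4303 = 2.41058
log2(2.41058) = 1.2694

1.269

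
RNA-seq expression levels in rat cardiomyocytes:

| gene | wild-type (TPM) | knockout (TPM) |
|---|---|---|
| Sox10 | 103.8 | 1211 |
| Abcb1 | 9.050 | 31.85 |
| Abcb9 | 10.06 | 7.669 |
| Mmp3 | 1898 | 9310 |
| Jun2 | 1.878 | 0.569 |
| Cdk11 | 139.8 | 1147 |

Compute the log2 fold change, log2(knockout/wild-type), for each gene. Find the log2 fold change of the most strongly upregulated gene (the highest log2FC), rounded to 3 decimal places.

3.544

log2(1211/103.8) = 3.544  (Sox10)
log2(31.85/9.050) = 1.815  (Abcb1)
log2(7.669/10.06) = -0.392  (Abcb9)
log2(9310/1898) = 2.294  (Mmp3)
log2(0.569/1.878) = -1.723  (Jun2)
log2(1147/139.8) = 3.036  (Cdk11)
Sox10 is most strongly upregulated.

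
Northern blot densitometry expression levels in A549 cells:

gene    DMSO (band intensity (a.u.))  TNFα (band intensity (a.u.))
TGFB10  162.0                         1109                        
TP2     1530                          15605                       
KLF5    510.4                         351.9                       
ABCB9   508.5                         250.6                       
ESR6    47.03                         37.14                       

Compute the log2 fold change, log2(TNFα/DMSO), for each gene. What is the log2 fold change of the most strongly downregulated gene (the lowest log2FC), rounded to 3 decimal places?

log2(1109/162.0) = 2.775  (TGFB10)
log2(15605/1530) = 3.350  (TP2)
log2(351.9/510.4) = -0.536  (KLF5)
log2(250.6/508.5) = -1.021  (ABCB9)
log2(37.14/47.03) = -0.341  (ESR6)
ABCB9 is most strongly downregulated.

-1.021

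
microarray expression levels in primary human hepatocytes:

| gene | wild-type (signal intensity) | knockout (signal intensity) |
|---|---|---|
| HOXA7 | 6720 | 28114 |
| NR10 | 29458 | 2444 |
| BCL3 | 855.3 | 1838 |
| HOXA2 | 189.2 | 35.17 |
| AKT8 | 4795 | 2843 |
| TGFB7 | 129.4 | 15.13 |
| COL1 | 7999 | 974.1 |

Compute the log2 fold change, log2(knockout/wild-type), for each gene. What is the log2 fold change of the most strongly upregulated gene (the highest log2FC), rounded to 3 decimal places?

2.065

log2(28114/6720) = 2.065  (HOXA7)
log2(2444/29458) = -3.591  (NR10)
log2(1838/855.3) = 1.104  (BCL3)
log2(35.17/189.2) = -2.427  (HOXA2)
log2(2843/4795) = -0.754  (AKT8)
log2(15.13/129.4) = -3.096  (TGFB7)
log2(974.1/7999) = -3.038  (COL1)
HOXA7 is most strongly upregulated.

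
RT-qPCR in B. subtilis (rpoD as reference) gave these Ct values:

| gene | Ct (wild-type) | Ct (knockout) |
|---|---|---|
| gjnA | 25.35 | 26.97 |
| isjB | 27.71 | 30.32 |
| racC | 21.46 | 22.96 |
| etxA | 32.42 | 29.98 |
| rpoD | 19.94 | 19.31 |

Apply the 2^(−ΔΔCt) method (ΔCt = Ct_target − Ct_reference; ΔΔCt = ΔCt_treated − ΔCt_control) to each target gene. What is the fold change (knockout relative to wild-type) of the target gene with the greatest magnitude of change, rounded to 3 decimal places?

0.106

gjnA: ΔΔCt = (26.97−19.31) − (25.35−19.94) = 7.66 − 5.41 = 2.25; fold change = 2^-2.25 = 0.210
isjB: ΔΔCt = (30.32−19.31) − (27.71−19.94) = 11.01 − 7.77 = 3.24; fold change = 2^-3.24 = 0.106
racC: ΔΔCt = (22.96−19.31) − (21.46−19.94) = 3.65 − 1.52 = 2.13; fold change = 2^-2.13 = 0.228
etxA: ΔΔCt = (29.98−19.31) − (32.42−19.94) = 10.67 − 12.48 = -1.81; fold change = 2^1.81 = 3.506
isjB has the largest |ΔΔCt| = 3.24.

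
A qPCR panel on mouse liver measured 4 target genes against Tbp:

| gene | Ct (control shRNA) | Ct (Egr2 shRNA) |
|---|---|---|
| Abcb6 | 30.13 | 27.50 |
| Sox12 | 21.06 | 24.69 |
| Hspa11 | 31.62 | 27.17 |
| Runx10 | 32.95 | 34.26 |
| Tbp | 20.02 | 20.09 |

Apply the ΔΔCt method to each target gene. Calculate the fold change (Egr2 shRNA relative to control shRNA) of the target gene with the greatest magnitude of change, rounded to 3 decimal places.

Abcb6: ΔΔCt = (27.50−20.09) − (30.13−20.02) = 7.41 − 10.11 = -2.70; fold change = 2^2.70 = 6.498
Sox12: ΔΔCt = (24.69−20.09) − (21.06−20.02) = 4.60 − 1.04 = 3.56; fold change = 2^-3.56 = 0.085
Hspa11: ΔΔCt = (27.17−20.09) − (31.62−20.02) = 7.08 − 11.60 = -4.52; fold change = 2^4.52 = 22.943
Runx10: ΔΔCt = (34.26−20.09) − (32.95−20.02) = 14.17 − 12.93 = 1.24; fold change = 2^-1.24 = 0.423
Hspa11 has the largest |ΔΔCt| = 4.52.

22.943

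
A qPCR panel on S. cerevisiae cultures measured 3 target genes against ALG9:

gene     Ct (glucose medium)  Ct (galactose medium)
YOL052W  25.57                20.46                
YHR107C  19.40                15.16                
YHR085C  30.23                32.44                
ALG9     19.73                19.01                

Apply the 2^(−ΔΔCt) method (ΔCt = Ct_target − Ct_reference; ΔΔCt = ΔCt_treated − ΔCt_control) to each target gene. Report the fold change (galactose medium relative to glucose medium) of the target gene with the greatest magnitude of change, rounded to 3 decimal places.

20.966

YOL052W: ΔΔCt = (20.46−19.01) − (25.57−19.73) = 1.45 − 5.84 = -4.39; fold change = 2^4.39 = 20.966
YHR107C: ΔΔCt = (15.16−19.01) − (19.40−19.73) = -3.85 − (-0.33) = -3.52; fold change = 2^3.52 = 11.472
YHR085C: ΔΔCt = (32.44−19.01) − (30.23−19.73) = 13.43 − 10.50 = 2.93; fold change = 2^-2.93 = 0.131
YOL052W has the largest |ΔΔCt| = 4.39.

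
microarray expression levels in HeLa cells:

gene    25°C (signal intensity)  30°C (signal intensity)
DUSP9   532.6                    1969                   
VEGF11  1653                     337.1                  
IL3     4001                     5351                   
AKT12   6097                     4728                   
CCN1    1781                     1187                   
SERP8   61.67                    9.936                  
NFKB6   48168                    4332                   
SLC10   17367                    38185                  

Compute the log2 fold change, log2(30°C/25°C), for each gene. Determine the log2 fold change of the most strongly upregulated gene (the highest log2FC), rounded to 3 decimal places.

1.886

log2(1969/532.6) = 1.886  (DUSP9)
log2(337.1/1653) = -2.294  (VEGF11)
log2(5351/4001) = 0.419  (IL3)
log2(4728/6097) = -0.367  (AKT12)
log2(1187/1781) = -0.585  (CCN1)
log2(9.936/61.67) = -2.634  (SERP8)
log2(4332/48168) = -3.475  (NFKB6)
log2(38185/17367) = 1.137  (SLC10)
DUSP9 is most strongly upregulated.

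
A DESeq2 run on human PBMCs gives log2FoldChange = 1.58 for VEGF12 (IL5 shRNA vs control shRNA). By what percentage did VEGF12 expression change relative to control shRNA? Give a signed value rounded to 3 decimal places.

Fold change = 2^(1.58) = 2.9897
Percent change = (FC − 1) × 100% = (2.9897 − 1) × 100 = 198.970%

198.970%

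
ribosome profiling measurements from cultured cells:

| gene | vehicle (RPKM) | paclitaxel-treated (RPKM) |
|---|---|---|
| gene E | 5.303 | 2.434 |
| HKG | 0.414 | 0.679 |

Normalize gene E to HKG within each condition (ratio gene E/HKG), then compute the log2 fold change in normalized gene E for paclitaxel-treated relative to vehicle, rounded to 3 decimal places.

-1.837

gene E/HKG (vehicle) = 5.303 / 0.414 = 12.809
gene E/HKG (paclitaxel-treated) = 2.434 / 0.679 = 3.5847
Fold change = 3.5847 / 12.809 = 0.2799
log2(0.2799) = -1.8373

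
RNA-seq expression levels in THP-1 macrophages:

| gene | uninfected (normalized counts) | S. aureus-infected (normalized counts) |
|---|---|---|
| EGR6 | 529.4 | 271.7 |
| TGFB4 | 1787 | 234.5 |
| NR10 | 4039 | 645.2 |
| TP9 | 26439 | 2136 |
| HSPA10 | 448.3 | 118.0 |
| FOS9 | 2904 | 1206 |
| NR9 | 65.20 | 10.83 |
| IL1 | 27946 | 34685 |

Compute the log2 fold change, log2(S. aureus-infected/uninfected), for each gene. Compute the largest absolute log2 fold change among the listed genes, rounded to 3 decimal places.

3.630

log2(271.7/529.4) = -0.962  (EGR6)
log2(234.5/1787) = -2.930  (TGFB4)
log2(645.2/4039) = -2.646  (NR10)
log2(2136/26439) = -3.630  (TP9)
log2(118.0/448.3) = -1.926  (HSPA10)
log2(1206/2904) = -1.268  (FOS9)
log2(10.83/65.20) = -2.590  (NR9)
log2(34685/27946) = 0.312  (IL1)
The largest magnitude belongs to TP9.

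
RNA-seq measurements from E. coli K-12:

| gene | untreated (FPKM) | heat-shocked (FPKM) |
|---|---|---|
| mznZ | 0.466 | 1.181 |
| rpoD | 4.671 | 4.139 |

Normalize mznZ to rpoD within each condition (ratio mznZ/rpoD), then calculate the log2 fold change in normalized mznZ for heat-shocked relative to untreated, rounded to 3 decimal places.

mznZ/rpoD (untreated) = 0.466 / 4.671 = 0.099765
mznZ/rpoD (heat-shocked) = 1.181 / 4.139 = 0.28533
Fold change = 0.28533 / 0.099765 = 2.8601
log2(2.8601) = 1.5161

1.516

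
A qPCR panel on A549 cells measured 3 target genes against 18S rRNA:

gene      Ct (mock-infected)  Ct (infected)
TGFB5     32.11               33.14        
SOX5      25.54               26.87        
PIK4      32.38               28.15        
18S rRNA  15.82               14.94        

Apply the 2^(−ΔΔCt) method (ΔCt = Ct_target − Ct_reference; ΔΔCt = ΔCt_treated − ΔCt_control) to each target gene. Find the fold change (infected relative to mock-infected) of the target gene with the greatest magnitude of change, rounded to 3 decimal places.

TGFB5: ΔΔCt = (33.14−14.94) − (32.11−15.82) = 18.20 − 16.29 = 1.91; fold change = 2^-1.91 = 0.266
SOX5: ΔΔCt = (26.87−14.94) − (25.54−15.82) = 11.93 − 9.72 = 2.21; fold change = 2^-2.21 = 0.216
PIK4: ΔΔCt = (28.15−14.94) − (32.38−15.82) = 13.21 − 16.56 = -3.35; fold change = 2^3.35 = 10.196
PIK4 has the largest |ΔΔCt| = 3.35.

10.196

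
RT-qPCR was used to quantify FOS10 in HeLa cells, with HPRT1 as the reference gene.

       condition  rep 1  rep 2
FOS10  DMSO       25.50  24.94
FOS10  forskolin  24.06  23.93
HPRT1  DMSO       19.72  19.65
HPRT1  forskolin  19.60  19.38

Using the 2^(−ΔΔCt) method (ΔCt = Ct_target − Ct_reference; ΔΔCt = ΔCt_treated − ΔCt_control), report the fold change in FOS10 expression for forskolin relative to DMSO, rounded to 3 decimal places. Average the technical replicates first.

Mean Ct: FOS10 DMSO 25.220; FOS10 forskolin 23.995; HPRT1 DMSO 19.685; HPRT1 forskolin 19.490
ΔCt(DMSO) = 25.220 − 19.685 = 5.535
ΔCt(forskolin) = 23.995 − 19.490 = 4.505
ΔΔCt = 4.505 − 5.535 = -1.030
Fold change = 2^(−(-1.030)) = 2^1.030 = 2.0420

2.042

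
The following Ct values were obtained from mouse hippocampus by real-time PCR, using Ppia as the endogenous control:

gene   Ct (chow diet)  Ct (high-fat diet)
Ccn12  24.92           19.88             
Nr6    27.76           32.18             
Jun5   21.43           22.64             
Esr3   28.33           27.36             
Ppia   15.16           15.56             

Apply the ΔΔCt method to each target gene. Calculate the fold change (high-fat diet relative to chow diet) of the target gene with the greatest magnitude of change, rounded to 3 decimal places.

Ccn12: ΔΔCt = (19.88−15.56) − (24.92−15.16) = 4.32 − 9.76 = -5.44; fold change = 2^5.44 = 43.411
Nr6: ΔΔCt = (32.18−15.56) − (27.76−15.16) = 16.62 − 12.60 = 4.02; fold change = 2^-4.02 = 0.062
Jun5: ΔΔCt = (22.64−15.56) − (21.43−15.16) = 7.08 − 6.27 = 0.81; fold change = 2^-0.81 = 0.570
Esr3: ΔΔCt = (27.36−15.56) − (28.33−15.16) = 11.80 − 13.17 = -1.37; fold change = 2^1.37 = 2.585
Ccn12 has the largest |ΔΔCt| = 5.44.

43.411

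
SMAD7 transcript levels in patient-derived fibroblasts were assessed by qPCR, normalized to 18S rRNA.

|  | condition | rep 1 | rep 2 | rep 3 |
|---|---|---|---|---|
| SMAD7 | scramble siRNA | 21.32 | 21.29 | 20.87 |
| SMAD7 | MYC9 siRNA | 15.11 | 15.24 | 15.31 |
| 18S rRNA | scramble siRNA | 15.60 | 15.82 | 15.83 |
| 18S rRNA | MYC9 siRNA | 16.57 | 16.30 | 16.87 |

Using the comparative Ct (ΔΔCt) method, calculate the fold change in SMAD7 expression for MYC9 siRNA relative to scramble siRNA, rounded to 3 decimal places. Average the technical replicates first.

109.137

Mean Ct: SMAD7 scramble siRNA 21.160; SMAD7 MYC9 siRNA 15.220; 18S rRNA scramble siRNA 15.750; 18S rRNA MYC9 siRNA 16.580
ΔCt(scramble siRNA) = 21.160 − 15.750 = 5.410
ΔCt(MYC9 siRNA) = 15.220 − 16.580 = -1.360
ΔΔCt = -1.360 − 5.410 = -6.770
Fold change = 2^(−(-6.770)) = 2^6.770 = 109.1373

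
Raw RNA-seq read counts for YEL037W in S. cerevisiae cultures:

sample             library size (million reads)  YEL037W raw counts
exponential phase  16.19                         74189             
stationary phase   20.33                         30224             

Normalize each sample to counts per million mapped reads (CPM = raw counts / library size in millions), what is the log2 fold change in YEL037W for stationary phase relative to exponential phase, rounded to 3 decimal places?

-1.624

CPM(exponential phase) = 74189 / 16.19 = 4582.3965
CPM(stationary phase) = 30224 / 20.33 = 1486.6699
Fold change = 1486.6699 / 4582.3965 = 0.32443
log2(0.32443) = -1.6240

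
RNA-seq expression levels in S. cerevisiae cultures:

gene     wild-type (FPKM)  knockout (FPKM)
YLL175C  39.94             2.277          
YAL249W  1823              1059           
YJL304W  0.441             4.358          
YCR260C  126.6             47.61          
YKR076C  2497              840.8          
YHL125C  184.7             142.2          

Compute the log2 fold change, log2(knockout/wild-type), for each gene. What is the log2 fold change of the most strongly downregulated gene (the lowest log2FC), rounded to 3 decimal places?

log2(2.277/39.94) = -4.133  (YLL175C)
log2(1059/1823) = -0.784  (YAL249W)
log2(4.358/0.441) = 3.305  (YJL304W)
log2(47.61/126.6) = -1.411  (YCR260C)
log2(840.8/2497) = -1.570  (YKR076C)
log2(142.2/184.7) = -0.377  (YHL125C)
YLL175C is most strongly downregulated.

-4.133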